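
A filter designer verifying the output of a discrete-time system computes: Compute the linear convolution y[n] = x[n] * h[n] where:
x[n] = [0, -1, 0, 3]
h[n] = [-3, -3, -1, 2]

y[n] = sum_k x[k]*h[n-k]. Output length = len(x) + len(h) - 1 = 4 + 4 - 1 = 7.
y[0] = 0*-3 = 0
y[1] = -1*-3 + 0*-3 = 3
y[2] = 0*-3 + -1*-3 + 0*-1 = 3
y[3] = 3*-3 + 0*-3 + -1*-1 + 0*2 = -8
y[4] = 3*-3 + 0*-1 + -1*2 = -11
y[5] = 3*-1 + 0*2 = -3
y[6] = 3*2 = 6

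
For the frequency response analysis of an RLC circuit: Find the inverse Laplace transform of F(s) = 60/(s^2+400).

Standard pair: w/(s^2+w^2) <-> sin(wt)*u(t)
Recognize w^2 = 400, so w = 20; numerator 60 = 3*20.
f(t) = 3*sin(20t)*u(t)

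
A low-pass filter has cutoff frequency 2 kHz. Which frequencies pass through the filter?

A low-pass filter passes all frequencies below the cutoff frequency 2 kHz and attenuates higher frequencies.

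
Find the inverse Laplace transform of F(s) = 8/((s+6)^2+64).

Standard pair: w/((s+a)^2+w^2) <-> e^(-at)*sin(wt)*u(t)
With a=6, w=8: f(t) = e^(-6t)*sin(8t)*u(t)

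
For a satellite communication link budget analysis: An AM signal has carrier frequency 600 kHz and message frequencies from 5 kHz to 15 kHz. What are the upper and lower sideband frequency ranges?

Upper sideband (USB) = fc + [fm_low, fm_high] = 600 + [5, 15] = [605, 615] kHz
Lower sideband (LSB) = fc - [fm_high, fm_low] = 600 - [15, 5] = [585, 595] kHz
Total occupied spectrum: 585 kHz to 615 kHz (plus carrier at 600 kHz)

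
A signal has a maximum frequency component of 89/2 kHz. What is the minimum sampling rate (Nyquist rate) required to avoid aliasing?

By the Nyquist-Shannon sampling theorem,
the minimum sampling rate (Nyquist rate) must be at least 2 * f_max.
Nyquist rate = 2 * 89/2 kHz = 89 kHz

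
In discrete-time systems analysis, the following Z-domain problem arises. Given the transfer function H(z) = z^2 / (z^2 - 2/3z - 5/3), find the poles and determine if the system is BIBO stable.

Poles are roots of the denominator: z^2 - 2/3z - 5/3 = 0.
Quadratic formula: z = [-(-2/3) +/- sqrt((-2/3)^2 - 4*(-5/3))] / 2
Discriminant = 4/9 + 20/3 = 64/9; sqrt = 8/3.
z = (2/3 +/- 8/3) / 2 => z = 5/3 or z = -1.
|p1| = 1, |p2| = 5/3.
For BIBO stability, all poles must lie inside the unit circle (|p| < 1).
System is UNSTABLE since at least one |p| >= 1.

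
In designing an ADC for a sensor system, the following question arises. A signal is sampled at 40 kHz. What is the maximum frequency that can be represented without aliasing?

The maximum frequency that can be represented without aliasing
is the Nyquist frequency: f_max = f_s / 2 = 40 kHz / 2 = 20 kHz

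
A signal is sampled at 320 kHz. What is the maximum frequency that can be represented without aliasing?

The maximum frequency that can be represented without aliasing
is the Nyquist frequency: f_max = f_s / 2 = 320 kHz / 2 = 160 kHz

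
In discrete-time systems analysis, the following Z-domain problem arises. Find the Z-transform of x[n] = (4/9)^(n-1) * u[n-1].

Time-shifting property: if X(z) = Z{x[n]}, then Z{x[n-d]} = z^(-d) * X(z)
X(z) = z/(z - 4/9) for x[n] = (4/9)^n * u[n]
Z{x[n-1]} = z^(-1) * z/(z - 4/9) = 1/(z - 4/9)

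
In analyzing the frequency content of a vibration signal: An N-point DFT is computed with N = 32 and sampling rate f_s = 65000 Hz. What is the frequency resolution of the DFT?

DFT frequency resolution = f_s / N
= 65000 / 32 = 8125/4 Hz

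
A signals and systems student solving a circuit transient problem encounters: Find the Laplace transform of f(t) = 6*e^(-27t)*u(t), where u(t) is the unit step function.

Standard Laplace transform pair:
e^(-at)*u(t) <-> 1/(s+a)
With a = 27: L{6*e^(-27t)*u(t)} = 6/(s+27), ROC: Re(s) > -27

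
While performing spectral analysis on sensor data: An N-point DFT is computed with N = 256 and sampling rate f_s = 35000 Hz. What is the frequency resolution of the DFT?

DFT frequency resolution = f_s / N
= 35000 / 256 = 4375/32 Hz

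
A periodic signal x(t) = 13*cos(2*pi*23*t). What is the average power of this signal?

Average power of A*cos(wt) is A^2/2.
P = 13^2 / 2 = 169/2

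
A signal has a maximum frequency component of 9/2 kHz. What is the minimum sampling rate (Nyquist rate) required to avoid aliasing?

By the Nyquist-Shannon sampling theorem,
the minimum sampling rate (Nyquist rate) must be at least 2 * f_max.
Nyquist rate = 2 * 9/2 kHz = 9 kHz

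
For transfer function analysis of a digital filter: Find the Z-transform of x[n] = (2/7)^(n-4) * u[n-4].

Time-shifting property: if X(z) = Z{x[n]}, then Z{x[n-d]} = z^(-d) * X(z)
X(z) = z/(z - 2/7) for x[n] = (2/7)^n * u[n]
Z{x[n-4]} = z^(-4) * z/(z - 2/7) = z^(-3)/(z - 2/7)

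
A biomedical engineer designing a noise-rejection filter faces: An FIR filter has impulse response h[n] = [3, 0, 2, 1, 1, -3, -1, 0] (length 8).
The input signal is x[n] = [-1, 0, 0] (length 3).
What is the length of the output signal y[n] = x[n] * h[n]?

For linear convolution, the output length is:
len(y) = len(x) + len(h) - 1 = 3 + 8 - 1 = 10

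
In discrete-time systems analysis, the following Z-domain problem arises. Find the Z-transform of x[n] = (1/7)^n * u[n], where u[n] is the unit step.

The Z-transform of a^n * u[n] is z/(z-a) for |z| > |a|.
Here a = 1/7, so X(z) = z/(z - (1/7)) = 7z/(7z - 1)
ROC: |z| > 1/7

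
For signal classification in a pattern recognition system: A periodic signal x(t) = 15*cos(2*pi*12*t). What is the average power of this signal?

Average power of A*cos(wt) is A^2/2.
P = 15^2 / 2 = 225/2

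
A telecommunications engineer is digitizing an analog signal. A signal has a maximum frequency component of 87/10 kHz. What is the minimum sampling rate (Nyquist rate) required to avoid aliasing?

By the Nyquist-Shannon sampling theorem,
the minimum sampling rate (Nyquist rate) must be at least 2 * f_max.
Nyquist rate = 2 * 87/10 kHz = 87/5 kHz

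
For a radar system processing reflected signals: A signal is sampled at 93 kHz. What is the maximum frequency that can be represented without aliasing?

The maximum frequency that can be represented without aliasing
is the Nyquist frequency: f_max = f_s / 2 = 93 kHz / 2 = 93/2 kHz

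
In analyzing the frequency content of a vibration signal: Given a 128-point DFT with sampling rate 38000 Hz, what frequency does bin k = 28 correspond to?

The frequency of DFT bin k is: f_k = k * f_s / N
f_28 = 28 * 38000 / 128 = 16625/2 Hz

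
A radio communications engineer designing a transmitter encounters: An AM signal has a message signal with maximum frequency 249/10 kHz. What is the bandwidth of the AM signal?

In AM (double-sideband), the bandwidth is twice the message frequency.
BW = 2 * f_m = 2 * 249/10 kHz = 249/5 kHz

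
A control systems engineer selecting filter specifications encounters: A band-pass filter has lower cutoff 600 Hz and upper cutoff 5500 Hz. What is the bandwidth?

Bandwidth = f_high - f_low
= 5500 Hz - 600 Hz = 4900 Hz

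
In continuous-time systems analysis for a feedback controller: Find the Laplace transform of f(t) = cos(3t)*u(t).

Standard pair: cos(wt)*u(t) <-> s/(s^2+w^2)
With w = 3: L{cos(3t)*u(t)} = s/(s^2+9)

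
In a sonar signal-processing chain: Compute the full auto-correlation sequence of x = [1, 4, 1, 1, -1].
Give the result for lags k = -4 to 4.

r_xx[k] = sum_m x[m]*x[m+k], indexed from 0, for k = -4 to 4:
  r_xx[-4] = x[4]*x[0] = -1
  r_xx[-3] = x[3]*x[0] + x[4]*x[1] = -3
  r_xx[-2] = x[2]*x[0] + x[3]*x[1] + x[4]*x[2] = 4
  r_xx[-1] = x[1]*x[0] + x[2]*x[1] + x[3]*x[2] + x[4]*x[3] = 8
  r_xx[0] = x[0]*x[0] + x[1]*x[1] + x[2]*x[2] + x[3]*x[3] + x[4]*x[4] = 20
  r_xx[1] = x[0]*x[1] + x[1]*x[2] + x[2]*x[3] + x[3]*x[4] = 8
  r_xx[2] = x[0]*x[2] + x[1]*x[3] + x[2]*x[4] = 4
  r_xx[3] = x[0]*x[3] + x[1]*x[4] = -3
  r_xx[4] = x[0]*x[4] = -1
r_xx = [-1, -3, 4, 8, 20, 8, 4, -3, -1]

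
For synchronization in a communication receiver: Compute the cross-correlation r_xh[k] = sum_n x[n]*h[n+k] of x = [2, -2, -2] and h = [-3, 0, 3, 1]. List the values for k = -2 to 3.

Both sequences indexed from 0 and zero outside their support.
Lags with overlap: k = -2 to 3.
  r_xh[-2] = x[2]*h[0] = 6
  r_xh[-1] = x[1]*h[0] + x[2]*h[1] = 6
  r_xh[0] = x[0]*h[0] + x[1]*h[1] + x[2]*h[2] = -12
  r_xh[1] = x[0]*h[1] + x[1]*h[2] + x[2]*h[3] = -8
  r_xh[2] = x[0]*h[2] + x[1]*h[3] = 4
  r_xh[3] = x[0]*h[3] = 2
r_xh = [6, 6, -12, -8, 4, 2] (for k = -2, ..., 3)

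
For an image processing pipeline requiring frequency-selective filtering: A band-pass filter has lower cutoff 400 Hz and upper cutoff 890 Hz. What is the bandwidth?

Bandwidth = f_high - f_low
= 890 Hz - 400 Hz = 490 Hz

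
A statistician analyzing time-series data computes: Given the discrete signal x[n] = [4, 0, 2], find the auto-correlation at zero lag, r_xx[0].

The auto-correlation at zero lag r_xx[0] equals the signal energy.
r_xx[0] = sum of x[n]^2 = 4^2 + 0^2 + 2^2
= 16 + 0 + 4 = 20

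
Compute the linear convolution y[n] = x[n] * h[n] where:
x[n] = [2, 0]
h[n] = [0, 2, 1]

y[n] = sum_k x[k]*h[n-k]. Output length = len(x) + len(h) - 1 = 2 + 3 - 1 = 4.
y[0] = 2*0 = 0
y[1] = 0*0 + 2*2 = 4
y[2] = 0*2 + 2*1 = 2
y[3] = 0*1 = 0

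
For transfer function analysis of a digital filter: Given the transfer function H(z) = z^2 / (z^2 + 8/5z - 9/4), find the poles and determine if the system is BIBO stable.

Poles are roots of the denominator: z^2 + 8/5z - 9/4 = 0.
Quadratic formula: z = [-(8/5) +/- sqrt((8/5)^2 - 4*(-9/4))] / 2
Discriminant = 64/25 + 9 = 289/25; sqrt = 17/5.
z = (-8/5 +/- 17/5) / 2 => z = 9/10 or z = -5/2.
|p1| = 5/2, |p2| = 9/10.
For BIBO stability, all poles must lie inside the unit circle (|p| < 1).
System is UNSTABLE since at least one |p| >= 1.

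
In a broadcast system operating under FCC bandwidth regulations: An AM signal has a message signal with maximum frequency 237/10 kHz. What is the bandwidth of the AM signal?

In AM (double-sideband), the bandwidth is twice the message frequency.
BW = 2 * f_m = 2 * 237/10 kHz = 237/5 kHz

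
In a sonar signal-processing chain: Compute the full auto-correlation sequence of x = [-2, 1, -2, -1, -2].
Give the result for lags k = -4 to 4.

r_xx[k] = sum_m x[m]*x[m+k], indexed from 0, for k = -4 to 4:
  r_xx[-4] = x[4]*x[0] = 4
  r_xx[-3] = x[3]*x[0] + x[4]*x[1] = 0
  r_xx[-2] = x[2]*x[0] + x[3]*x[1] + x[4]*x[2] = 7
  r_xx[-1] = x[1]*x[0] + x[2]*x[1] + x[3]*x[2] + x[4]*x[3] = 0
  r_xx[0] = x[0]*x[0] + x[1]*x[1] + x[2]*x[2] + x[3]*x[3] + x[4]*x[4] = 14
  r_xx[1] = x[0]*x[1] + x[1]*x[2] + x[2]*x[3] + x[3]*x[4] = 0
  r_xx[2] = x[0]*x[2] + x[1]*x[3] + x[2]*x[4] = 7
  r_xx[3] = x[0]*x[3] + x[1]*x[4] = 0
  r_xx[4] = x[0]*x[4] = 4
r_xx = [4, 0, 7, 0, 14, 0, 7, 0, 4]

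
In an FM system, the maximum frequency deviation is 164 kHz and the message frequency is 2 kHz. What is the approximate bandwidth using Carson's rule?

Carson's rule: BW = 2*(delta_f + f_m)
= 2*(164 + 2) kHz = 332 kHz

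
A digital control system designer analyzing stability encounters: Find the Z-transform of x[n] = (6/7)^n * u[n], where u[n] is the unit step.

The Z-transform of a^n * u[n] is z/(z-a) for |z| > |a|.
Here a = 6/7, so X(z) = z/(z - (6/7)) = 7z/(7z - 6)
ROC: |z| > 6/7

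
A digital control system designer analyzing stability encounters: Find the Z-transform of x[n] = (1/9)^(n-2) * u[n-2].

Time-shifting property: if X(z) = Z{x[n]}, then Z{x[n-d]} = z^(-d) * X(z)
X(z) = z/(z - 1/9) for x[n] = (1/9)^n * u[n]
Z{x[n-2]} = z^(-2) * z/(z - 1/9) = z^(-1)/(z - 1/9)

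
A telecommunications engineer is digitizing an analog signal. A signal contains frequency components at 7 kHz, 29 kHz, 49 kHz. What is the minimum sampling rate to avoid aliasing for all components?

The highest frequency component is f_max = 49 kHz.
Nyquist rate = 2 * f_max = 2 * 49 kHz = 98 kHz.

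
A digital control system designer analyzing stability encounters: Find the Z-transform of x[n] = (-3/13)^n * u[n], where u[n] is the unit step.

The Z-transform of a^n * u[n] is z/(z-a) for |z| > |a|.
Here a = -3/13, so X(z) = z/(z - (-3/13)) = 13z/(13z + 3)
ROC: |z| > 3/13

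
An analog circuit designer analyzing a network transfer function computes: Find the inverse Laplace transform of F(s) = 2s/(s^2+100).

Standard pair: s/(s^2+w^2) <-> cos(wt)*u(t)
With k=2, w=10: f(t) = 2*cos(10t)*u(t)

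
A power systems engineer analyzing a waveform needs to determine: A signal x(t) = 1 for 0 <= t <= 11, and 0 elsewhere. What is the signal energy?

Energy = integral of |x(t)|^2 dt over the signal duration
= 1^2 * 11 = 1 * 11 = 11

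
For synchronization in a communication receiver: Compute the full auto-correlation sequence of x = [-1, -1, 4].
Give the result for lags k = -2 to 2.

r_xx[k] = sum_m x[m]*x[m+k], indexed from 0, for k = -2 to 2:
  r_xx[-2] = x[2]*x[0] = -4
  r_xx[-1] = x[1]*x[0] + x[2]*x[1] = -3
  r_xx[0] = x[0]*x[0] + x[1]*x[1] + x[2]*x[2] = 18
  r_xx[1] = x[0]*x[1] + x[1]*x[2] = -3
  r_xx[2] = x[0]*x[2] = -4
r_xx = [-4, -3, 18, -3, -4]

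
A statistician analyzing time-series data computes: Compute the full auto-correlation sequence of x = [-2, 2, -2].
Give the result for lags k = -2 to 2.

r_xx[k] = sum_m x[m]*x[m+k], indexed from 0, for k = -2 to 2:
  r_xx[-2] = x[2]*x[0] = 4
  r_xx[-1] = x[1]*x[0] + x[2]*x[1] = -8
  r_xx[0] = x[0]*x[0] + x[1]*x[1] + x[2]*x[2] = 12
  r_xx[1] = x[0]*x[1] + x[1]*x[2] = -8
  r_xx[2] = x[0]*x[2] = 4
r_xx = [4, -8, 12, -8, 4]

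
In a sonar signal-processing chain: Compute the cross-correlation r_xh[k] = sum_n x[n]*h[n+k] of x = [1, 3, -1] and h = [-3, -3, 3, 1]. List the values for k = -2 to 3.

Both sequences indexed from 0 and zero outside their support.
Lags with overlap: k = -2 to 3.
  r_xh[-2] = x[2]*h[0] = 3
  r_xh[-1] = x[1]*h[0] + x[2]*h[1] = -6
  r_xh[0] = x[0]*h[0] + x[1]*h[1] + x[2]*h[2] = -15
  r_xh[1] = x[0]*h[1] + x[1]*h[2] + x[2]*h[3] = 5
  r_xh[2] = x[0]*h[2] + x[1]*h[3] = 6
  r_xh[3] = x[0]*h[3] = 1
r_xh = [3, -6, -15, 5, 6, 1] (for k = -2, ..., 3)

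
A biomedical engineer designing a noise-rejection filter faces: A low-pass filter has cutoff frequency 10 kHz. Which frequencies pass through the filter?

A low-pass filter passes all frequencies below the cutoff frequency 10 kHz and attenuates higher frequencies.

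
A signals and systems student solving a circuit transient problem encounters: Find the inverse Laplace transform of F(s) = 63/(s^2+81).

Standard pair: w/(s^2+w^2) <-> sin(wt)*u(t)
Recognize w^2 = 81, so w = 9; numerator 63 = 7*9.
f(t) = 7*sin(9t)*u(t)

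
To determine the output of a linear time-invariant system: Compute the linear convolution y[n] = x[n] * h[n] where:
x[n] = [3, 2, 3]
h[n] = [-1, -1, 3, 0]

y[n] = sum_k x[k]*h[n-k]. Output length = len(x) + len(h) - 1 = 3 + 4 - 1 = 6.
y[0] = 3*-1 = -3
y[1] = 2*-1 + 3*-1 = -5
y[2] = 3*-1 + 2*-1 + 3*3 = 4
y[3] = 3*-1 + 2*3 + 3*0 = 3
y[4] = 3*3 + 2*0 = 9
y[5] = 3*0 = 0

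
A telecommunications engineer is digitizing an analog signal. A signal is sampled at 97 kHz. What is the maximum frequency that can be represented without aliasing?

The maximum frequency that can be represented without aliasing
is the Nyquist frequency: f_max = f_s / 2 = 97 kHz / 2 = 97/2 kHz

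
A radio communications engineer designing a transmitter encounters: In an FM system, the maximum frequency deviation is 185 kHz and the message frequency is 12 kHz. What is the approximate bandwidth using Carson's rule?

Carson's rule: BW = 2*(delta_f + f_m)
= 2*(185 + 12) kHz = 394 kHz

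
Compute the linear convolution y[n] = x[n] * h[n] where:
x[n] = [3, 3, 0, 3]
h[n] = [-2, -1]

y[n] = sum_k x[k]*h[n-k]. Output length = len(x) + len(h) - 1 = 4 + 2 - 1 = 5.
y[0] = 3*-2 = -6
y[1] = 3*-2 + 3*-1 = -9
y[2] = 0*-2 + 3*-1 = -3
y[3] = 3*-2 + 0*-1 = -6
y[4] = 3*-1 = -3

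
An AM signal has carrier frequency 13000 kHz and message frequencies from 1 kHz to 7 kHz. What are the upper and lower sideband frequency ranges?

Upper sideband (USB) = fc + [fm_low, fm_high] = 13000 + [1, 7] = [13001, 13007] kHz
Lower sideband (LSB) = fc - [fm_high, fm_low] = 13000 - [7, 1] = [12993, 12999] kHz
Total occupied spectrum: 12993 kHz to 13007 kHz (plus carrier at 13000 kHz)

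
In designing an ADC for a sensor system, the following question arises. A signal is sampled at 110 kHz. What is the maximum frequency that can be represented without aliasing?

The maximum frequency that can be represented without aliasing
is the Nyquist frequency: f_max = f_s / 2 = 110 kHz / 2 = 55 kHz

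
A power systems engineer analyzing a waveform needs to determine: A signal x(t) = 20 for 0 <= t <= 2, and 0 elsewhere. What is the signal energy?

Energy = integral of |x(t)|^2 dt over the signal duration
= 20^2 * 2 = 400 * 2 = 800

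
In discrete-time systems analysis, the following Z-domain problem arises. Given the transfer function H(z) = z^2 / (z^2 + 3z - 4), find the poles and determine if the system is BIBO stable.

Poles are roots of the denominator: z^2 + 3z - 4 = 0.
Quadratic formula: z = [-(3) +/- sqrt((3)^2 - 4*(-4))] / 2
Discriminant = 9 + 16 = 25; sqrt = 5.
z = (-3 +/- 5) / 2 => z = 1 or z = -4.
|p1| = 4, |p2| = 1.
For BIBO stability, all poles must lie inside the unit circle (|p| < 1).
System is UNSTABLE since at least one |p| >= 1.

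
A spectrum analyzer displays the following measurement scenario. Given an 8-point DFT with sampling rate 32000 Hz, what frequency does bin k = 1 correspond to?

The frequency of DFT bin k is: f_k = k * f_s / N
f_1 = 1 * 32000 / 8 = 4000 Hz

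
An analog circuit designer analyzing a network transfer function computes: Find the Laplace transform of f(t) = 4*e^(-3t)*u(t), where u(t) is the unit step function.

Standard Laplace transform pair:
e^(-at)*u(t) <-> 1/(s+a)
With a = 3: L{4*e^(-3t)*u(t)} = 4/(s+3), ROC: Re(s) > -3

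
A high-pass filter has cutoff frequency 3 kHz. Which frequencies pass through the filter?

A high-pass filter passes all frequencies above the cutoff frequency 3 kHz and attenuates lower frequencies.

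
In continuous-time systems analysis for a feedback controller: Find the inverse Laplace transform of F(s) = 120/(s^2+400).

Standard pair: w/(s^2+w^2) <-> sin(wt)*u(t)
Recognize w^2 = 400, so w = 20; numerator 120 = 6*20.
f(t) = 6*sin(20t)*u(t)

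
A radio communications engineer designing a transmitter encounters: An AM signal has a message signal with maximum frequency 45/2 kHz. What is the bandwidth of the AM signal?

In AM (double-sideband), the bandwidth is twice the message frequency.
BW = 2 * f_m = 2 * 45/2 kHz = 45 kHz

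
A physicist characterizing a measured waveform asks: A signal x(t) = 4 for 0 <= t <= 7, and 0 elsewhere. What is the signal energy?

Energy = integral of |x(t)|^2 dt over the signal duration
= 4^2 * 7 = 16 * 7 = 112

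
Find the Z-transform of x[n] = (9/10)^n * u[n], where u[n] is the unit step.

The Z-transform of a^n * u[n] is z/(z-a) for |z| > |a|.
Here a = 9/10, so X(z) = z/(z - (9/10)) = 10z/(10z - 9)
ROC: |z| > 9/10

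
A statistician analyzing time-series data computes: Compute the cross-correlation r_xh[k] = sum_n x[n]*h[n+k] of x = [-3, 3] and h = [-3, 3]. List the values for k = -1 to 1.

Both sequences indexed from 0 and zero outside their support.
Lags with overlap: k = -1 to 1.
  r_xh[-1] = x[1]*h[0] = -9
  r_xh[0] = x[0]*h[0] + x[1]*h[1] = 18
  r_xh[1] = x[0]*h[1] = -9
r_xh = [-9, 18, -9] (for k = -1, ..., 1)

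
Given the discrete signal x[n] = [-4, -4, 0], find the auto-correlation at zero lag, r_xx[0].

The auto-correlation at zero lag r_xx[0] equals the signal energy.
r_xx[0] = sum of x[n]^2 = (-4)^2 + (-4)^2 + 0^2
= 16 + 16 + 0 = 32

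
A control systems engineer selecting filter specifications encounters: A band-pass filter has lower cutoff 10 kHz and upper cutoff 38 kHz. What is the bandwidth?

Bandwidth = f_high - f_low
= 38 kHz - 10 kHz = 28 kHz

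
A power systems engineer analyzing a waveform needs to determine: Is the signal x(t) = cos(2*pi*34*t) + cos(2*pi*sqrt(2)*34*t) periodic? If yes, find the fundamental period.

f1 = 34 Hz, f2 = 34*sqrt(2) Hz
Ratio f2/f1 = sqrt(2), which is irrational.
Since the frequency ratio is irrational, no common period exists.
The signal is not periodic.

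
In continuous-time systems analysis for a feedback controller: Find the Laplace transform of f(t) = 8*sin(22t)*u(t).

Standard pair: sin(wt)*u(t) <-> w/(s^2+w^2)
With w = 22: L{8*sin(22t)*u(t)} = 176/(s^2+484)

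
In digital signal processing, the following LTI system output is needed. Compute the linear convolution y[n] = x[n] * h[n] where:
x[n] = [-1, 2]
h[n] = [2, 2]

y[n] = sum_k x[k]*h[n-k]. Output length = len(x) + len(h) - 1 = 2 + 2 - 1 = 3.
y[0] = -1*2 = -2
y[1] = 2*2 + -1*2 = 2
y[2] = 2*2 = 4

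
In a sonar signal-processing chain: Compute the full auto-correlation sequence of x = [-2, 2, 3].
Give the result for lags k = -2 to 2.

r_xx[k] = sum_m x[m]*x[m+k], indexed from 0, for k = -2 to 2:
  r_xx[-2] = x[2]*x[0] = -6
  r_xx[-1] = x[1]*x[0] + x[2]*x[1] = 2
  r_xx[0] = x[0]*x[0] + x[1]*x[1] + x[2]*x[2] = 17
  r_xx[1] = x[0]*x[1] + x[1]*x[2] = 2
  r_xx[2] = x[0]*x[2] = -6
r_xx = [-6, 2, 17, 2, -6]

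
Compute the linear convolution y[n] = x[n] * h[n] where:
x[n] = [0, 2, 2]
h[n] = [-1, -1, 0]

y[n] = sum_k x[k]*h[n-k]. Output length = len(x) + len(h) - 1 = 3 + 3 - 1 = 5.
y[0] = 0*-1 = 0
y[1] = 2*-1 + 0*-1 = -2
y[2] = 2*-1 + 2*-1 + 0*0 = -4
y[3] = 2*-1 + 2*0 = -2
y[4] = 2*0 = 0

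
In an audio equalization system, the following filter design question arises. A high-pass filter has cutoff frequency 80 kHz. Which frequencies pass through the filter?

A high-pass filter passes all frequencies above the cutoff frequency 80 kHz and attenuates lower frequencies.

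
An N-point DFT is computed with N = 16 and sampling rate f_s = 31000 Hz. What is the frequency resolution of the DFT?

DFT frequency resolution = f_s / N
= 31000 / 16 = 3875/2 Hz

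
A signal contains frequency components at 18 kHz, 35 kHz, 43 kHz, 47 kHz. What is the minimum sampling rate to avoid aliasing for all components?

The highest frequency component is f_max = 47 kHz.
Nyquist rate = 2 * f_max = 2 * 47 kHz = 94 kHz.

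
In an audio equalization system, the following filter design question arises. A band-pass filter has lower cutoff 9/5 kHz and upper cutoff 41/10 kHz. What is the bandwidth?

Bandwidth = f_high - f_low
= 41/10 kHz - 9/5 kHz = 23/10 kHz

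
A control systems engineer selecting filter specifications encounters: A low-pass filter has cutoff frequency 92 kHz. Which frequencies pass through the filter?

A low-pass filter passes all frequencies below the cutoff frequency 92 kHz and attenuates higher frequencies.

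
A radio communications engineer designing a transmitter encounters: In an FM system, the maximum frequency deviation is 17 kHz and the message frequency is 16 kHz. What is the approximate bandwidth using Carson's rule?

Carson's rule: BW = 2*(delta_f + f_m)
= 2*(17 + 16) kHz = 66 kHz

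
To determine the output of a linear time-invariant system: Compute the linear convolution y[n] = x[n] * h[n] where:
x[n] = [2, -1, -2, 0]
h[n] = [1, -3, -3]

y[n] = sum_k x[k]*h[n-k]. Output length = len(x) + len(h) - 1 = 4 + 3 - 1 = 6.
y[0] = 2*1 = 2
y[1] = -1*1 + 2*-3 = -7
y[2] = -2*1 + -1*-3 + 2*-3 = -5
y[3] = 0*1 + -2*-3 + -1*-3 = 9
y[4] = 0*-3 + -2*-3 = 6
y[5] = 0*-3 = 0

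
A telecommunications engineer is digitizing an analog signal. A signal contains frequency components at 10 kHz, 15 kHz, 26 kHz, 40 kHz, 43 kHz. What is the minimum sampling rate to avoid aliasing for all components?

The highest frequency component is f_max = 43 kHz.
Nyquist rate = 2 * f_max = 2 * 43 kHz = 86 kHz.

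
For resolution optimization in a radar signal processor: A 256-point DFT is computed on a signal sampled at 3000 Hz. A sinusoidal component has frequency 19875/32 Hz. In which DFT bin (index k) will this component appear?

DFT frequency resolution = f_s/N = 3000/256 = 375/32 Hz
Bin index k = f_signal / resolution = 19875/32 / 375/32 = 53
The signal frequency 19875/32 Hz falls in DFT bin k = 53.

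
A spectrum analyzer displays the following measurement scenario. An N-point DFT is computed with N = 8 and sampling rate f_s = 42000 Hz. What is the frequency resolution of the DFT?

DFT frequency resolution = f_s / N
= 42000 / 8 = 5250 Hz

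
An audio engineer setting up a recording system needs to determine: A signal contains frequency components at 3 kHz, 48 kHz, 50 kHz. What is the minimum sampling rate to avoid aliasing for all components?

The highest frequency component is f_max = 50 kHz.
Nyquist rate = 2 * f_max = 2 * 50 kHz = 100 kHz.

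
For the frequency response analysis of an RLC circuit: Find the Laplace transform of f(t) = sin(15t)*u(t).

Standard pair: sin(wt)*u(t) <-> w/(s^2+w^2)
With w = 15: L{sin(15t)*u(t)} = 15/(s^2+225)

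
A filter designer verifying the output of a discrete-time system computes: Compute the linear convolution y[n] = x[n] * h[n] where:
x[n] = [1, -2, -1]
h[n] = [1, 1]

y[n] = sum_k x[k]*h[n-k]. Output length = len(x) + len(h) - 1 = 3 + 2 - 1 = 4.
y[0] = 1*1 = 1
y[1] = -2*1 + 1*1 = -1
y[2] = -1*1 + -2*1 = -3
y[3] = -1*1 = -1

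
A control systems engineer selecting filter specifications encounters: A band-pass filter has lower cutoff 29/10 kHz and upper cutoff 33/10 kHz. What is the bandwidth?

Bandwidth = f_high - f_low
= 33/10 kHz - 29/10 kHz = 2/5 kHz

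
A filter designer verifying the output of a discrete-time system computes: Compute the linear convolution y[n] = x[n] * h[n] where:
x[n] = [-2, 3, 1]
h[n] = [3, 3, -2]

y[n] = sum_k x[k]*h[n-k]. Output length = len(x) + len(h) - 1 = 3 + 3 - 1 = 5.
y[0] = -2*3 = -6
y[1] = 3*3 + -2*3 = 3
y[2] = 1*3 + 3*3 + -2*-2 = 16
y[3] = 1*3 + 3*-2 = -3
y[4] = 1*-2 = -2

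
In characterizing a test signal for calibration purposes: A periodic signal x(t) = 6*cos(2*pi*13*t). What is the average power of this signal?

Average power of A*cos(wt) is A^2/2.
P = 6^2 / 2 = 36/2 = 18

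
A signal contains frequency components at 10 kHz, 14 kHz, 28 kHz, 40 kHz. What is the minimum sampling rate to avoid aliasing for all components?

The highest frequency component is f_max = 40 kHz.
Nyquist rate = 2 * f_max = 2 * 40 kHz = 80 kHz.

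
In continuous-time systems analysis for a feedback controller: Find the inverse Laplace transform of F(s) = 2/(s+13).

Standard pair: k/(s+a) <-> k*e^(-at)*u(t)
With k=2, a=13: f(t) = 2*e^(-13t)*u(t)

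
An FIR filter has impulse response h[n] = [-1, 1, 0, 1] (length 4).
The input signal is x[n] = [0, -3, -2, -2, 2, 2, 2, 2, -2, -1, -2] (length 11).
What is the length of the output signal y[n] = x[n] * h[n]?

For linear convolution, the output length is:
len(y) = len(x) + len(h) - 1 = 11 + 4 - 1 = 14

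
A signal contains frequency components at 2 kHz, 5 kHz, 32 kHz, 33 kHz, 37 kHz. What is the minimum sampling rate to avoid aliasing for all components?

The highest frequency component is f_max = 37 kHz.
Nyquist rate = 2 * f_max = 2 * 37 kHz = 74 kHz.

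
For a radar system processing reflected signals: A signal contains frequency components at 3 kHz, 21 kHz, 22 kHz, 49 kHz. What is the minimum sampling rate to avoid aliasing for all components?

The highest frequency component is f_max = 49 kHz.
Nyquist rate = 2 * f_max = 2 * 49 kHz = 98 kHz.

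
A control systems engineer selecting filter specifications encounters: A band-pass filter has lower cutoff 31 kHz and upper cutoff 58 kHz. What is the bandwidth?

Bandwidth = f_high - f_low
= 58 kHz - 31 kHz = 27 kHz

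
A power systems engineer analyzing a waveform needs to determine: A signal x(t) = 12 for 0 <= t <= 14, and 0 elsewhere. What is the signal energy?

Energy = integral of |x(t)|^2 dt over the signal duration
= 12^2 * 14 = 144 * 14 = 2016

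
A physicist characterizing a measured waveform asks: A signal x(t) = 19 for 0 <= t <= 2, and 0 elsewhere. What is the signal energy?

Energy = integral of |x(t)|^2 dt over the signal duration
= 19^2 * 2 = 361 * 2 = 722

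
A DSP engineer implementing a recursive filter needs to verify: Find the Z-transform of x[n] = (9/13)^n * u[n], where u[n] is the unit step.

The Z-transform of a^n * u[n] is z/(z-a) for |z| > |a|.
Here a = 9/13, so X(z) = z/(z - (9/13)) = 13z/(13z - 9)
ROC: |z| > 9/13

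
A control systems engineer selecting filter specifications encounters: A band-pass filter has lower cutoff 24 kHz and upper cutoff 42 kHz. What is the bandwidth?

Bandwidth = f_high - f_low
= 42 kHz - 24 kHz = 18 kHz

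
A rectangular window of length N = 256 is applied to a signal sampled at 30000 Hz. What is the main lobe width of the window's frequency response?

For a rectangular window of length N,
the main lobe width in frequency is 2*f_s/N.
= 2*30000/256 = 1875/8 Hz
This determines the minimum frequency separation for resolving two sinusoids.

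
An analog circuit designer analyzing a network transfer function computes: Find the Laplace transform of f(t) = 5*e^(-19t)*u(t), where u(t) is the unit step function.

Standard Laplace transform pair:
e^(-at)*u(t) <-> 1/(s+a)
With a = 19: L{5*e^(-19t)*u(t)} = 5/(s+19), ROC: Re(s) > -19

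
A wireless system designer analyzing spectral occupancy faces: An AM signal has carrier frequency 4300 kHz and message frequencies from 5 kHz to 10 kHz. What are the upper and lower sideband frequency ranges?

Upper sideband (USB) = fc + [fm_low, fm_high] = 4300 + [5, 10] = [4305, 4310] kHz
Lower sideband (LSB) = fc - [fm_high, fm_low] = 4300 - [10, 5] = [4290, 4295] kHz
Total occupied spectrum: 4290 kHz to 4310 kHz (plus carrier at 4300 kHz)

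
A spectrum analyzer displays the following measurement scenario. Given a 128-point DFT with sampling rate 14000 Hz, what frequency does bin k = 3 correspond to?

The frequency of DFT bin k is: f_k = k * f_s / N
f_3 = 3 * 14000 / 128 = 2625/8 Hz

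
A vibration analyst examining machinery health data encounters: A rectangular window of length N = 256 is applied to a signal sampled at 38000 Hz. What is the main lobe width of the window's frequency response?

For a rectangular window of length N,
the main lobe width in frequency is 2*f_s/N.
= 2*38000/256 = 2375/8 Hz
This determines the minimum frequency separation for resolving two sinusoids.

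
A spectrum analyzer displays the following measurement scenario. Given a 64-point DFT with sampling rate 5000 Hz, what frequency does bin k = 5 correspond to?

The frequency of DFT bin k is: f_k = k * f_s / N
f_5 = 5 * 5000 / 64 = 3125/8 Hz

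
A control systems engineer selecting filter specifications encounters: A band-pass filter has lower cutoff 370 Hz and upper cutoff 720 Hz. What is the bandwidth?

Bandwidth = f_high - f_low
= 720 Hz - 370 Hz = 350 Hz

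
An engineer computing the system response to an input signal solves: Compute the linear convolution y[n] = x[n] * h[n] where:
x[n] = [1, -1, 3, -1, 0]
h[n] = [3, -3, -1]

y[n] = sum_k x[k]*h[n-k]. Output length = len(x) + len(h) - 1 = 5 + 3 - 1 = 7.
y[0] = 1*3 = 3
y[1] = -1*3 + 1*-3 = -6
y[2] = 3*3 + -1*-3 + 1*-1 = 11
y[3] = -1*3 + 3*-3 + -1*-1 = -11
y[4] = 0*3 + -1*-3 + 3*-1 = 0
y[5] = 0*-3 + -1*-1 = 1
y[6] = 0*-1 = 0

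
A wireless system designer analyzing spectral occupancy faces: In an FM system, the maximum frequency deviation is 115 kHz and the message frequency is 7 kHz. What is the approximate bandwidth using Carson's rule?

Carson's rule: BW = 2*(delta_f + f_m)
= 2*(115 + 7) kHz = 244 kHz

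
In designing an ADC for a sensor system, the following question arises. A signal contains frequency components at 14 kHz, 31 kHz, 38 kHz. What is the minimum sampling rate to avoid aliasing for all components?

The highest frequency component is f_max = 38 kHz.
Nyquist rate = 2 * f_max = 2 * 38 kHz = 76 kHz.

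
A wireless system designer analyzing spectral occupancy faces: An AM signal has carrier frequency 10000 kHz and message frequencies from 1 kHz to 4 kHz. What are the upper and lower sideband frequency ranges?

Upper sideband (USB) = fc + [fm_low, fm_high] = 10000 + [1, 4] = [10001, 10004] kHz
Lower sideband (LSB) = fc - [fm_high, fm_low] = 10000 - [4, 1] = [9996, 9999] kHz
Total occupied spectrum: 9996 kHz to 10004 kHz (plus carrier at 10000 kHz)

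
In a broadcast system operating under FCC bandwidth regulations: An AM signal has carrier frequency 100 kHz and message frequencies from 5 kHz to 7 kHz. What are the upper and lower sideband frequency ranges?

Upper sideband (USB) = fc + [fm_low, fm_high] = 100 + [5, 7] = [105, 107] kHz
Lower sideband (LSB) = fc - [fm_high, fm_low] = 100 - [7, 5] = [93, 95] kHz
Total occupied spectrum: 93 kHz to 107 kHz (plus carrier at 100 kHz)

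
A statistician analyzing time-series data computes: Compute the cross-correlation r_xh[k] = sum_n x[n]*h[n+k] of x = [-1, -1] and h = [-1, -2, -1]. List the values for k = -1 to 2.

Both sequences indexed from 0 and zero outside their support.
Lags with overlap: k = -1 to 2.
  r_xh[-1] = x[1]*h[0] = 1
  r_xh[0] = x[0]*h[0] + x[1]*h[1] = 3
  r_xh[1] = x[0]*h[1] + x[1]*h[2] = 3
  r_xh[2] = x[0]*h[2] = 1
r_xh = [1, 3, 3, 1] (for k = -1, ..., 2)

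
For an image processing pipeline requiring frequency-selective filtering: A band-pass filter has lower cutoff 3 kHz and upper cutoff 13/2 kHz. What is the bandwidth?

Bandwidth = f_high - f_low
= 13/2 kHz - 3 kHz = 7/2 kHz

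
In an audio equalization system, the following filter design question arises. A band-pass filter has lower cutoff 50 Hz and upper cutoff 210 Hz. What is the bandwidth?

Bandwidth = f_high - f_low
= 210 Hz - 50 Hz = 160 Hz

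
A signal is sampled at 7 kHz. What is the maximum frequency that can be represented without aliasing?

The maximum frequency that can be represented without aliasing
is the Nyquist frequency: f_max = f_s / 2 = 7 kHz / 2 = 7/2 kHz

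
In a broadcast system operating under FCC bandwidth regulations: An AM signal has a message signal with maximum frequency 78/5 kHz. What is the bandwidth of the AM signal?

In AM (double-sideband), the bandwidth is twice the message frequency.
BW = 2 * f_m = 2 * 78/5 kHz = 156/5 kHz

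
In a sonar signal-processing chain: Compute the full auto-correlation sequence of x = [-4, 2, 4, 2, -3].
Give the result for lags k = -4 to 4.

r_xx[k] = sum_m x[m]*x[m+k], indexed from 0, for k = -4 to 4:
  r_xx[-4] = x[4]*x[0] = 12
  r_xx[-3] = x[3]*x[0] + x[4]*x[1] = -14
  r_xx[-2] = x[2]*x[0] + x[3]*x[1] + x[4]*x[2] = -24
  r_xx[-1] = x[1]*x[0] + x[2]*x[1] + x[3]*x[2] + x[4]*x[3] = 2
  r_xx[0] = x[0]*x[0] + x[1]*x[1] + x[2]*x[2] + x[3]*x[3] + x[4]*x[4] = 49
  r_xx[1] = x[0]*x[1] + x[1]*x[2] + x[2]*x[3] + x[3]*x[4] = 2
  r_xx[2] = x[0]*x[2] + x[1]*x[3] + x[2]*x[4] = -24
  r_xx[3] = x[0]*x[3] + x[1]*x[4] = -14
  r_xx[4] = x[0]*x[4] = 12
r_xx = [12, -14, -24, 2, 49, 2, -24, -14, 12]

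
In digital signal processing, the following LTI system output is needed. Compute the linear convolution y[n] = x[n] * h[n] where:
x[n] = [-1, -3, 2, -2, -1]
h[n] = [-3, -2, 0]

y[n] = sum_k x[k]*h[n-k]. Output length = len(x) + len(h) - 1 = 5 + 3 - 1 = 7.
y[0] = -1*-3 = 3
y[1] = -3*-3 + -1*-2 = 11
y[2] = 2*-3 + -3*-2 + -1*0 = 0
y[3] = -2*-3 + 2*-2 + -3*0 = 2
y[4] = -1*-3 + -2*-2 + 2*0 = 7
y[5] = -1*-2 + -2*0 = 2
y[6] = -1*0 = 0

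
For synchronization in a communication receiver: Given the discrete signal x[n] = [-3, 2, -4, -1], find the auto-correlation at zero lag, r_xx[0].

The auto-correlation at zero lag r_xx[0] equals the signal energy.
r_xx[0] = sum of x[n]^2 = (-3)^2 + 2^2 + (-4)^2 + (-1)^2
= 9 + 4 + 16 + 1 = 30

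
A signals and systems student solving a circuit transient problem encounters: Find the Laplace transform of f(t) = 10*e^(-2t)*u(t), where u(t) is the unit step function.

Standard Laplace transform pair:
e^(-at)*u(t) <-> 1/(s+a)
With a = 2: L{10*e^(-2t)*u(t)} = 10/(s+2), ROC: Re(s) > -2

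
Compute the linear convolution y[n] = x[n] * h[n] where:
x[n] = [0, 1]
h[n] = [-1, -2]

y[n] = sum_k x[k]*h[n-k]. Output length = len(x) + len(h) - 1 = 2 + 2 - 1 = 3.
y[0] = 0*-1 = 0
y[1] = 1*-1 + 0*-2 = -1
y[2] = 1*-2 = -2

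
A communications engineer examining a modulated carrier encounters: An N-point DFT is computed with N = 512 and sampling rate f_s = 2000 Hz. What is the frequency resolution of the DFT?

DFT frequency resolution = f_s / N
= 2000 / 512 = 125/32 Hz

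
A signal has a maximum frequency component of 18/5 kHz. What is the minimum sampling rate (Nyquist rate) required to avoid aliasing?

By the Nyquist-Shannon sampling theorem,
the minimum sampling rate (Nyquist rate) must be at least 2 * f_max.
Nyquist rate = 2 * 18/5 kHz = 36/5 kHz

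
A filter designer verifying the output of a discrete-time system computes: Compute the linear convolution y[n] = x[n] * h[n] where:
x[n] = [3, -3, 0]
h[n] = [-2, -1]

y[n] = sum_k x[k]*h[n-k]. Output length = len(x) + len(h) - 1 = 3 + 2 - 1 = 4.
y[0] = 3*-2 = -6
y[1] = -3*-2 + 3*-1 = 3
y[2] = 0*-2 + -3*-1 = 3
y[3] = 0*-1 = 0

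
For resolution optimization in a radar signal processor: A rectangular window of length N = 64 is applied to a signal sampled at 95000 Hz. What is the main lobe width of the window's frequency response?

For a rectangular window of length N,
the main lobe width in frequency is 2*f_s/N.
= 2*95000/64 = 11875/4 Hz
This determines the minimum frequency separation for resolving two sinusoids.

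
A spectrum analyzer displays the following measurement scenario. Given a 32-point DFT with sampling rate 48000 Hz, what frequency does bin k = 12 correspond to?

The frequency of DFT bin k is: f_k = k * f_s / N
f_12 = 12 * 48000 / 32 = 18000 Hz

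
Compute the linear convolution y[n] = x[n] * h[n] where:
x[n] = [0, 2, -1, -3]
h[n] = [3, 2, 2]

y[n] = sum_k x[k]*h[n-k]. Output length = len(x) + len(h) - 1 = 4 + 3 - 1 = 6.
y[0] = 0*3 = 0
y[1] = 2*3 + 0*2 = 6
y[2] = -1*3 + 2*2 + 0*2 = 1
y[3] = -3*3 + -1*2 + 2*2 = -7
y[4] = -3*2 + -1*2 = -8
y[5] = -3*2 = -6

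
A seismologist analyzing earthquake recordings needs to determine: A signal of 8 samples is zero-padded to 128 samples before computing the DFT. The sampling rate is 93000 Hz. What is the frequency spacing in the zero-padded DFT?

Original DFT: N = 8, resolution = f_s/N = 93000/8 = 11625 Hz
Zero-padded DFT: N = 128, resolution = f_s/N = 93000/128 = 11625/16 Hz
Zero-padding interpolates the spectrum (finer frequency grid)
but does NOT improve the true spectral resolution (ability to resolve close frequencies).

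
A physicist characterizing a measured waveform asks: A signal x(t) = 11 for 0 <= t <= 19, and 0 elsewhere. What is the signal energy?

Energy = integral of |x(t)|^2 dt over the signal duration
= 11^2 * 19 = 121 * 19 = 2299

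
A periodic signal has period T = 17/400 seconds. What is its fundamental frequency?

The fundamental frequency is the reciprocal of the period.
f = 1/T = 1/(17/400) = 400/17 Hz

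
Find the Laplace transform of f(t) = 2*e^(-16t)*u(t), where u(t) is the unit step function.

Standard Laplace transform pair:
e^(-at)*u(t) <-> 1/(s+a)
With a = 16: L{2*e^(-16t)*u(t)} = 2/(s+16), ROC: Re(s) > -16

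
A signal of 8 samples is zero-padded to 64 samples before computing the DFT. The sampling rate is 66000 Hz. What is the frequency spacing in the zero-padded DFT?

Original DFT: N = 8, resolution = f_s/N = 66000/8 = 8250 Hz
Zero-padded DFT: N = 64, resolution = f_s/N = 66000/64 = 4125/4 Hz
Zero-padding interpolates the spectrum (finer frequency grid)
but does NOT improve the true spectral resolution (ability to resolve close frequencies).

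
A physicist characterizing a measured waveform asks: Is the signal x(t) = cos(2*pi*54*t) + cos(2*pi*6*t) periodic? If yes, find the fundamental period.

f1 = 54 Hz, f2 = 6 Hz
Period T1 = 1/54, T2 = 1/6
Ratio T1/T2 = 6/54, which is rational.
The signal is periodic with fundamental period T = 1/GCD(54,6) = 1/6 s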